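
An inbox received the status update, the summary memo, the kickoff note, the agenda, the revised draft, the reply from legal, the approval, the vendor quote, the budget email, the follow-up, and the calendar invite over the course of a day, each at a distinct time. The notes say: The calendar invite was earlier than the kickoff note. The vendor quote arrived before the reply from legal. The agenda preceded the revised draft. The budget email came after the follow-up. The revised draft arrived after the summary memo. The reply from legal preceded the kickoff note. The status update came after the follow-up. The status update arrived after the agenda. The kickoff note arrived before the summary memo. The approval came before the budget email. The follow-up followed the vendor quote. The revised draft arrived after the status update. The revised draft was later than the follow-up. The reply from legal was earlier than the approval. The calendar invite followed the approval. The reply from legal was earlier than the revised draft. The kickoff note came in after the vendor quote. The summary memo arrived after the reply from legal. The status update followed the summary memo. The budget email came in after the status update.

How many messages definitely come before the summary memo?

5

Directly stated before the summary memo: the kickoff note and the reply from legal.
The approval reaches the summary memo via the approval → the calendar invite → the kickoff note → the summary memo.
The calendar invite reaches the summary memo via the calendar invite → the kickoff note → the summary memo.
The vendor quote reaches the summary memo via the vendor quote → the kickoff note → the summary memo.
That's the approval, the calendar invite, the kickoff note, the reply from legal, and the vendor quote — 5 in all.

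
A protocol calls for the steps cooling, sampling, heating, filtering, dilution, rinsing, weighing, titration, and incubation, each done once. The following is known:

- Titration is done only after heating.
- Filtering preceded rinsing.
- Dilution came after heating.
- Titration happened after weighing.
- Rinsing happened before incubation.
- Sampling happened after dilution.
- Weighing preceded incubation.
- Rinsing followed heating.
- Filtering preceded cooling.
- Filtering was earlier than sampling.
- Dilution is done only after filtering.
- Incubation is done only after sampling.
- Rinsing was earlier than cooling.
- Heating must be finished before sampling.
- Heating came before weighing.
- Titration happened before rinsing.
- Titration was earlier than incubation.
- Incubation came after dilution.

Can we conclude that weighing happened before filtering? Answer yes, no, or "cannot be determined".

No chain of stated constraints runs from weighing to filtering, and none runs from filtering to weighing either.
So the relative order of weighing and filtering is not fixed by the given facts.

cannot be determined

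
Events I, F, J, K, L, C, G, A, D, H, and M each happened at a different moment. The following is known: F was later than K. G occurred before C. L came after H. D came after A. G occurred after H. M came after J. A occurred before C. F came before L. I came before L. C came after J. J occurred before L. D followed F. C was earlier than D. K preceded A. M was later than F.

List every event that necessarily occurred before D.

Directly stated before D: A, C, and F.
G reaches D via G → C → D.
H reaches D via H → G → C → D.
J reaches D via J → C → D.
Likewise K reaches D by chaining the stated constraints.

A, C, F, G, H, J, K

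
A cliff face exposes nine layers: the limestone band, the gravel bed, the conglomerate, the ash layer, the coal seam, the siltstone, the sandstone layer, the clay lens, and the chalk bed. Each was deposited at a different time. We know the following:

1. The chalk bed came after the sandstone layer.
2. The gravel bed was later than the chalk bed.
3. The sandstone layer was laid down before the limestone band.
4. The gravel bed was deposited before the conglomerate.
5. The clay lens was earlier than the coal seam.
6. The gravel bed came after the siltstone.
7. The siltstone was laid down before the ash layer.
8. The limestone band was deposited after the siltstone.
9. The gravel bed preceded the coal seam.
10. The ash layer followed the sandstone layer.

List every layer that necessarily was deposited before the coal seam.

the chalk bed, the clay lens, the gravel bed, the sandstone layer, the siltstone

Directly stated before the coal seam: the clay lens and the gravel bed.
The chalk bed reaches the coal seam via the chalk bed → the gravel bed → the coal seam.
The sandstone layer reaches the coal seam via the sandstone layer → the chalk bed → the gravel bed → the coal seam.
The siltstone reaches the coal seam via the siltstone → the gravel bed → the coal seam.
No chain forces the limestone band (or any of the others) ahead of the coal seam.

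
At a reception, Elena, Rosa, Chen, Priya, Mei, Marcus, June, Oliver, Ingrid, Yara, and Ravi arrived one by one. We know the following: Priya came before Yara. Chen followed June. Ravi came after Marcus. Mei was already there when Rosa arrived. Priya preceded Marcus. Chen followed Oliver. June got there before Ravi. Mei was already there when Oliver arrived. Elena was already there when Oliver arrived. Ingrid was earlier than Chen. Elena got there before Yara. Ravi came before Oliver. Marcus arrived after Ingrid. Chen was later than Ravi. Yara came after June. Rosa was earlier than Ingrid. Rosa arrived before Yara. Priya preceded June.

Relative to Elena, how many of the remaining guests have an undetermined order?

7

Forced after Elena: Chen, Oliver, and Yara.
That leaves Ingrid, June, Marcus, Mei, Priya, Ravi, and Rosa with no forced order relative to Elena — 7.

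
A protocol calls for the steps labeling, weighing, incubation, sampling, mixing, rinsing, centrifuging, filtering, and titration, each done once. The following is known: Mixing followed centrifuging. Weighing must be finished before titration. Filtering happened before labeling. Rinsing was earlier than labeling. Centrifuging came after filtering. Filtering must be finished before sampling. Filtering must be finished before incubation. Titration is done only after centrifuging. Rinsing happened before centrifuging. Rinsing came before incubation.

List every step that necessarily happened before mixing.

centrifuging, filtering, rinsing

Directly stated before mixing: centrifuging.
Filtering reaches mixing via filtering → centrifuging → mixing.
Rinsing reaches mixing via rinsing → centrifuging → mixing.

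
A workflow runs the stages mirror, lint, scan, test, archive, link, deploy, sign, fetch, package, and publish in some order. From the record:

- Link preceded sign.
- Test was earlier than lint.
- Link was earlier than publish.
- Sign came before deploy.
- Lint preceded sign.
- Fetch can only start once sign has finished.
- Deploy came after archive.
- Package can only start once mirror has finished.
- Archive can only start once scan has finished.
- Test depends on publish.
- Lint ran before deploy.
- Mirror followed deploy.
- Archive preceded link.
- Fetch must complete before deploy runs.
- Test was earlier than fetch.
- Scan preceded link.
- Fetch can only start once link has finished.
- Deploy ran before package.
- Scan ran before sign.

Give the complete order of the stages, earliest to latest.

scan, archive, link, publish, test, lint, sign, fetch, deploy, mirror, package

The constraints fix every adjacent pair, so only one ordering works:
scan → archive → link → publish → test → lint → sign → fetch → deploy → mirror → package.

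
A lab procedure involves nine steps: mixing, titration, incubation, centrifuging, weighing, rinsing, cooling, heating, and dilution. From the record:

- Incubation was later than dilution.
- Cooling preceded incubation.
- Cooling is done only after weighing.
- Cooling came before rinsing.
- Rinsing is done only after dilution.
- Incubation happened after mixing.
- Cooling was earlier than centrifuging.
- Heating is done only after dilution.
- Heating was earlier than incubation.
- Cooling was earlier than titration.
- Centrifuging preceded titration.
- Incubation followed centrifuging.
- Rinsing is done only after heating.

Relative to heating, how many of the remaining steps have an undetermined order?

5

Forced before heating: dilution; forced after heating: incubation and rinsing.
That leaves centrifuging, cooling, mixing, titration, and weighing with no forced order relative to heating — 5.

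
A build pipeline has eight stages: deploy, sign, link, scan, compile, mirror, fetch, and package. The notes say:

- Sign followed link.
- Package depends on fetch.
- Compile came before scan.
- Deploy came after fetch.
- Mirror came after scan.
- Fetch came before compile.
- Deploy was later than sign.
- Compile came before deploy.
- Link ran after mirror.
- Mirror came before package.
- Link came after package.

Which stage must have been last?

deploy

Every other stage has a chain of constraints placing it before deploy, so deploy is last.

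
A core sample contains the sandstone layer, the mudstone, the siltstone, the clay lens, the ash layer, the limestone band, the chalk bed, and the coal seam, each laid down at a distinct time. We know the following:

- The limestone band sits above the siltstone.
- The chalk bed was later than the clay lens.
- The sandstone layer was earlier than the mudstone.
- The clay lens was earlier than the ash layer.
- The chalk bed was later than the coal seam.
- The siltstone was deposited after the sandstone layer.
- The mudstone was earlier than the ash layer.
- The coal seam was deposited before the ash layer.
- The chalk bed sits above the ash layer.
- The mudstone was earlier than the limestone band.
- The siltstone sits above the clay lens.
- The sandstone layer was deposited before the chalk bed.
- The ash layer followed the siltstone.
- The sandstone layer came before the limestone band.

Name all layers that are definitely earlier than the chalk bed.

Directly stated before the chalk bed: the ash layer, the clay lens, the coal seam, and the sandstone layer.
The mudstone reaches the chalk bed via the mudstone → the ash layer → the chalk bed.
The siltstone reaches the chalk bed via the siltstone → the ash layer → the chalk bed.

the ash layer, the clay lens, the coal seam, the mudstone, the sandstone layer, the siltstone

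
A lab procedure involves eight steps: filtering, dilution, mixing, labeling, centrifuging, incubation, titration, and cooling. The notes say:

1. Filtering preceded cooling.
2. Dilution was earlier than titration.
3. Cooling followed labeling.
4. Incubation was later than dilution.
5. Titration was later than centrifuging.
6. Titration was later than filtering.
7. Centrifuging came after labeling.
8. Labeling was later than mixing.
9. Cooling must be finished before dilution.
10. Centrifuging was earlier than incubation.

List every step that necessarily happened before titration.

Directly stated before titration: centrifuging, dilution, and filtering.
Cooling reaches titration via cooling → dilution → titration.
Labeling reaches titration via labeling → centrifuging → titration.
Mixing reaches titration via mixing → labeling → centrifuging → titration.
No chain forces incubation ahead of titration.

centrifuging, cooling, dilution, filtering, labeling, mixing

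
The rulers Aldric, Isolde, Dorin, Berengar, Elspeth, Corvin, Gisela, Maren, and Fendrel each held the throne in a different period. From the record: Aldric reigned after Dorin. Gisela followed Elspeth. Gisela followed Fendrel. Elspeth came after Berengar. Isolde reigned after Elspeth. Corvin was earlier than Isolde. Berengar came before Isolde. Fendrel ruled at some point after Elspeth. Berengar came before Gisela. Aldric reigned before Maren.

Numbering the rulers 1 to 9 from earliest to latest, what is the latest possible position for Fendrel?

8

Fendrel must come before Gisela — 1 ruler forced after them.
Everything else can be placed before Fendrel in some valid order, so Fendrel can sit as late as position 9 − 1 = 8.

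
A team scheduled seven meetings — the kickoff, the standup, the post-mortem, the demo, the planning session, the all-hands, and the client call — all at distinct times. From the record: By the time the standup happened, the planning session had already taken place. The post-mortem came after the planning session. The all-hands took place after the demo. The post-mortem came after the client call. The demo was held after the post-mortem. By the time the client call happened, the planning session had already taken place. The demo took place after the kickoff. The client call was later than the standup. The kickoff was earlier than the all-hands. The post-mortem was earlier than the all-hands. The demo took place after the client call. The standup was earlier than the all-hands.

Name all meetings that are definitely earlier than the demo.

the client call, the kickoff, the planning session, the post-mortem, the standup

Directly stated before the demo: the client call, the kickoff, and the post-mortem.
The planning session reaches the demo via the planning session → the post-mortem → the demo.
The standup reaches the demo via the standup → the client call → the demo.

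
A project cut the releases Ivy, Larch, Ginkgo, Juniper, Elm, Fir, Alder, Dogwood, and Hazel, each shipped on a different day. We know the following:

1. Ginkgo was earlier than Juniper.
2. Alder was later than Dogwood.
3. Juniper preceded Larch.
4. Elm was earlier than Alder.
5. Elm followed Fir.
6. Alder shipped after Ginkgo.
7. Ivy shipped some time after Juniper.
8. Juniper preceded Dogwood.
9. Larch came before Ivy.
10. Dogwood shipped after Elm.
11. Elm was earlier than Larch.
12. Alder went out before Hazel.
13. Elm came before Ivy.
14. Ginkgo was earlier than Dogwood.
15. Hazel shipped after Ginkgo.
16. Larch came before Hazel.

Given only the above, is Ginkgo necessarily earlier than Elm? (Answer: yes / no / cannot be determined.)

cannot be determined

No chain of stated constraints runs from Ginkgo to Elm, and none runs from Elm to Ginkgo either.
So the relative order of Ginkgo and Elm is not fixed by the given facts.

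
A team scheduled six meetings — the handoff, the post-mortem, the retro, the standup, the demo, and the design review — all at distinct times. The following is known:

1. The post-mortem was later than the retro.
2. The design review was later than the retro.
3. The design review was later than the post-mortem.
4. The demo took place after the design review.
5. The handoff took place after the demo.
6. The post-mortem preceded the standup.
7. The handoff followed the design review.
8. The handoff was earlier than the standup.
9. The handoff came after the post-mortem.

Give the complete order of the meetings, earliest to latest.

The constraints fix every adjacent pair, so only one ordering works:
the retro → the post-mortem → the design review → the demo → the handoff → the standup.

the retro, the post-mortem, the design review, the demo, the handoff, the standup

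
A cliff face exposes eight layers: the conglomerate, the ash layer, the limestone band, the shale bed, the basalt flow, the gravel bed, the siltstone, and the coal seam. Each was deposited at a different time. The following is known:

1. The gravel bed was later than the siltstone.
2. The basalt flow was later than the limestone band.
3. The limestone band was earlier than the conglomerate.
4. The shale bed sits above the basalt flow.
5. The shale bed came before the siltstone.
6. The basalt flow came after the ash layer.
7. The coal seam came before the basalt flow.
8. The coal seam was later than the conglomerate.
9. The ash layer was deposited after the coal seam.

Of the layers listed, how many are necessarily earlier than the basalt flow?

4

Directly stated before the basalt flow: the ash layer, the coal seam, and the limestone band.
The conglomerate reaches the basalt flow via the conglomerate → the coal seam → the basalt flow.
No chain forces the siltstone (or any of the others) ahead of the basalt flow.
That's the ash layer, the coal seam, the conglomerate, and the limestone band — 4 in all.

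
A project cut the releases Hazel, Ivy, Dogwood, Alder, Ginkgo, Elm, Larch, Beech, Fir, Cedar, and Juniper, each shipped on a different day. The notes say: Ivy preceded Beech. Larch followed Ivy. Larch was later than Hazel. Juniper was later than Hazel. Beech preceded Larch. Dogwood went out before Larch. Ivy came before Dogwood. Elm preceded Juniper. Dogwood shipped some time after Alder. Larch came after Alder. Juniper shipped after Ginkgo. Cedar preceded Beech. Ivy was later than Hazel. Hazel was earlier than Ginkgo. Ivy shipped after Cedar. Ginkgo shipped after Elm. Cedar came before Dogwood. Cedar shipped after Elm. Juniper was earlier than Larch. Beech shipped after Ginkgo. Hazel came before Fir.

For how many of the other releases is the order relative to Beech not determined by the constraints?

Forced before Beech: Cedar, Elm, Ginkgo, Hazel, and Ivy; forced after Beech: Larch.
That leaves Alder, Dogwood, Fir, and Juniper with no forced order relative to Beech — 4.

4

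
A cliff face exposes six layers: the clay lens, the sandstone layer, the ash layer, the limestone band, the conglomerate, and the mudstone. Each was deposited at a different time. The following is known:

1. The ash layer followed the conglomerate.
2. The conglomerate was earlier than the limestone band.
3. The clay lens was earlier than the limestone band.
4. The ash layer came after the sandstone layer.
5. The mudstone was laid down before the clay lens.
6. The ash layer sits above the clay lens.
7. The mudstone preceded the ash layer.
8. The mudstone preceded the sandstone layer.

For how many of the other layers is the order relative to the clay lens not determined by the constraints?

Forced before the clay lens: the mudstone; forced after the clay lens: the ash layer and the limestone band.
That leaves the conglomerate and the sandstone layer with no forced order relative to the clay lens — 2.

2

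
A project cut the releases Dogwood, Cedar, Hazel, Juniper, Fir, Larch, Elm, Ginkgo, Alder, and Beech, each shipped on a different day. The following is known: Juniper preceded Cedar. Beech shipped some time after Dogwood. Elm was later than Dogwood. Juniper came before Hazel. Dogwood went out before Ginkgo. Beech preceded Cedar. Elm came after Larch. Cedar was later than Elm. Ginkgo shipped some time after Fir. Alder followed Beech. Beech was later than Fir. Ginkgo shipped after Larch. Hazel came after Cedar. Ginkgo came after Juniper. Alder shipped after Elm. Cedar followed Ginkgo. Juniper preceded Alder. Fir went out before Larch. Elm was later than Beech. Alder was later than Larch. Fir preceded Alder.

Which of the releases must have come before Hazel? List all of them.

Beech, Cedar, Dogwood, Elm, Fir, Ginkgo, Juniper, Larch

Directly stated before Hazel: Cedar and Juniper.
Beech reaches Hazel via Beech → Cedar → Hazel.
Dogwood reaches Hazel via Dogwood → Elm → Cedar → Hazel.
Elm reaches Hazel via Elm → Cedar → Hazel.
Likewise Fir, Ginkgo, and Larch each reach Hazel by chaining the stated constraints.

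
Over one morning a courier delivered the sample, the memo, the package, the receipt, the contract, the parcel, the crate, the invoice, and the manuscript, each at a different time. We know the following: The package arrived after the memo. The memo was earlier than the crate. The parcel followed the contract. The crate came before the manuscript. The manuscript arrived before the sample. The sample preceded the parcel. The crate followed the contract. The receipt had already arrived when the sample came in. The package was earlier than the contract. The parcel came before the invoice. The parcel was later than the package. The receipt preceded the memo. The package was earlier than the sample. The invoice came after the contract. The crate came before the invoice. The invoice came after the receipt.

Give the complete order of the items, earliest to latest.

the receipt, the memo, the package, the contract, the crate, the manuscript, the sample, the parcel, the invoice

The constraints fix every adjacent pair, so only one ordering works:
the receipt → the memo → the package → the contract → the crate → the manuscript → the sample → the parcel → the invoice.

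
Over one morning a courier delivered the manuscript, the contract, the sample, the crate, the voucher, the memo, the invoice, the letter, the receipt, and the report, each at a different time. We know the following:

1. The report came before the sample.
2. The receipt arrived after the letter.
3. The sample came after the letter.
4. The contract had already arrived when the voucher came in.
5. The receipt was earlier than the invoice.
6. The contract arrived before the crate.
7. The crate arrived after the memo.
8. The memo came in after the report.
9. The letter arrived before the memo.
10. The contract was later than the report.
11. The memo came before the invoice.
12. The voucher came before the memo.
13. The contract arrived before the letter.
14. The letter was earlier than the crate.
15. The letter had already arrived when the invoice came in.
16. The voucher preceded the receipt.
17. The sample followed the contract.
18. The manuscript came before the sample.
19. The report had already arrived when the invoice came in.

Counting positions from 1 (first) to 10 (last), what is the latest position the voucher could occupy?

6

The voucher must come before the crate, the invoice, the memo, and the receipt — 4 items forced after it.
Everything else can be placed before the voucher in some valid order, so the voucher can sit as late as position 10 − 4 = 6.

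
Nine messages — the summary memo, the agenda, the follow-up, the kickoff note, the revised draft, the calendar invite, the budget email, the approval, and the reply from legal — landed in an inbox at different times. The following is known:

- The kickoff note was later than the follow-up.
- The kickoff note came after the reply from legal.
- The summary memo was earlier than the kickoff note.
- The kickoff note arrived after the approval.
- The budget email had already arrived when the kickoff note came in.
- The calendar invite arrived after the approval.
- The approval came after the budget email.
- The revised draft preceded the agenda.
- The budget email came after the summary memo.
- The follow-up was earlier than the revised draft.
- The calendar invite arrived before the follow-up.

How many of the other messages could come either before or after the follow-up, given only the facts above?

1

Forced before the follow-up: the approval, the budget email, the calendar invite, and the summary memo; forced after the follow-up: the agenda, the kickoff note, and the revised draft.
That leaves the reply from legal with no forced order relative to the follow-up — 1.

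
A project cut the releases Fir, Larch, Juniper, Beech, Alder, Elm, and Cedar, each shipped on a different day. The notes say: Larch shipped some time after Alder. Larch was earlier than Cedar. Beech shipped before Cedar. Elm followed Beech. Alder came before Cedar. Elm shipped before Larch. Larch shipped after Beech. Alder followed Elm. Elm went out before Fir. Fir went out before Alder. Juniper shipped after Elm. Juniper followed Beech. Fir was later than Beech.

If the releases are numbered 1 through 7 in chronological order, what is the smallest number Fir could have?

3

Beech and Elm must both come before Fir — 2 forced predecessors.
Nothing else is forced ahead of Fir, so its earliest slot is position 2 + 1 = 3.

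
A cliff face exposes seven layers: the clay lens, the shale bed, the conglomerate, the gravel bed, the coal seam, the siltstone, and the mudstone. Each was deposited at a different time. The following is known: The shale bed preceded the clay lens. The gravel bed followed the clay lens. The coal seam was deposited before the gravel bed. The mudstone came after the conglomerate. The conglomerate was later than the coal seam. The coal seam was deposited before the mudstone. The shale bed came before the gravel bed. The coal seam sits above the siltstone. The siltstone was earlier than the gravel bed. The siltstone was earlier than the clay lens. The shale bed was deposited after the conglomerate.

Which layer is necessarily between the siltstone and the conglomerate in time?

Tracing the constraints gives the siltstone → the coal seam → the conglomerate, so the coal seam sits after the siltstone and before the conglomerate.
No other layer is forced both after the siltstone and before the conglomerate.

the coal seam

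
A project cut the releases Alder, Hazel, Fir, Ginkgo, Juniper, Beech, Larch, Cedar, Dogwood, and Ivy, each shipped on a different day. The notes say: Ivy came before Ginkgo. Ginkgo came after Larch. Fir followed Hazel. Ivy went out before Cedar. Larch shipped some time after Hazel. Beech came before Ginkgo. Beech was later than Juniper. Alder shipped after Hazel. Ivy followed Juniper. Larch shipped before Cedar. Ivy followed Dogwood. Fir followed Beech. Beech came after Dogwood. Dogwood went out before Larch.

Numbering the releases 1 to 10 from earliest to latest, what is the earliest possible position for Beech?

Dogwood and Juniper must both come before Beech — 2 forced predecessors.
Nothing else is forced ahead of Beech, so its earliest slot is position 2 + 1 = 3.

3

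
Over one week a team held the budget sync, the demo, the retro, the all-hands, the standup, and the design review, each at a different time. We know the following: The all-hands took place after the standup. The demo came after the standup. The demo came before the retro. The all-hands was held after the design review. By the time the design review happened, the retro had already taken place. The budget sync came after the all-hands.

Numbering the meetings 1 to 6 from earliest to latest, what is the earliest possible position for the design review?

The demo, the retro, and the standup must all come before the design review — 3 forced predecessors.
Nothing else is forced ahead of the design review, so its earliest slot is position 3 + 1 = 4.

4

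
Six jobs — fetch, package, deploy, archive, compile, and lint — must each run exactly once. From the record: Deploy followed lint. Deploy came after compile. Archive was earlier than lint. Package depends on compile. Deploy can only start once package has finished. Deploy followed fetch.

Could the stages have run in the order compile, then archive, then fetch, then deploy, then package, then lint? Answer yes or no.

no

The constraints require package before deploy, but in the proposed sequence deploy appears ahead of package. That one violation is enough.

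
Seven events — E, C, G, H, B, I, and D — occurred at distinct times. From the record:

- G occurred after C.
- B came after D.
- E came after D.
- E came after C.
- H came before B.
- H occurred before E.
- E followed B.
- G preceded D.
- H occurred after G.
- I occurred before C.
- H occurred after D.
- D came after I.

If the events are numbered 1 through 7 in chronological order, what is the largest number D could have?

4

D must come before B, E, and H — 3 events forced after it.
Everything else can be placed before D in some valid order, so D can sit as late as position 7 − 3 = 4.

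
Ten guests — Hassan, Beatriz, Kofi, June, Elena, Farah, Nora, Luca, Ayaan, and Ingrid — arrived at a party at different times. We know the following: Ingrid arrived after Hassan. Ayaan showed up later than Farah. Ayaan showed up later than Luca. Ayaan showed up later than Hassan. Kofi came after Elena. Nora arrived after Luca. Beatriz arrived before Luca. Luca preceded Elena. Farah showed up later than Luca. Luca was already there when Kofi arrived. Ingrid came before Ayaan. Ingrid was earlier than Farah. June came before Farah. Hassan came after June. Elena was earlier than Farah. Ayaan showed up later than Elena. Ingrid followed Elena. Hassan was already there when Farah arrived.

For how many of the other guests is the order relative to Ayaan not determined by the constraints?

2

Forced before Ayaan: Beatriz, Elena, Farah, Hassan, Ingrid, June, and Luca.
That leaves Kofi and Nora with no forced order relative to Ayaan — 2.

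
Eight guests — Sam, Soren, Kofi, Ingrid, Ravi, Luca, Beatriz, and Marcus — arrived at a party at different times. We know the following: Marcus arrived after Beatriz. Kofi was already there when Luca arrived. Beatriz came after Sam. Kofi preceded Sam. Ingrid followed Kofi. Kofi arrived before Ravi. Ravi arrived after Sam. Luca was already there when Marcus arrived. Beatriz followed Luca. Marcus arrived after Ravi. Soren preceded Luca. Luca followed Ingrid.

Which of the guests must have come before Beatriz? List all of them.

Directly stated before Beatriz: Luca and Sam.
Ingrid reaches Beatriz via Ingrid → Luca → Beatriz.
Kofi reaches Beatriz via Kofi → Luca → Beatriz.
Soren reaches Beatriz via Soren → Luca → Beatriz.
No chain forces Ravi (or any of the others) ahead of Beatriz.

Ingrid, Kofi, Luca, Sam, Soren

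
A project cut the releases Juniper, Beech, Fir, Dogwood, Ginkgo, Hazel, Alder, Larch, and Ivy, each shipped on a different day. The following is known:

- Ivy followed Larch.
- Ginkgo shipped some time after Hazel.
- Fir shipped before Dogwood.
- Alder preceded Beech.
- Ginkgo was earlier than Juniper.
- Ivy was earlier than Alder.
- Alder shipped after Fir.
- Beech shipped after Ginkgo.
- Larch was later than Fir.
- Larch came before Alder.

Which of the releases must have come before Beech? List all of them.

Directly stated before Beech: Alder and Ginkgo.
Fir reaches Beech via Fir → Alder → Beech.
Hazel reaches Beech via Hazel → Ginkgo → Beech.
Ivy reaches Beech via Ivy → Alder → Beech.
Likewise Larch reaches Beech by chaining the stated constraints.
No chain forces Juniper (or any of the others) ahead of Beech.

Alder, Fir, Ginkgo, Hazel, Ivy, Larch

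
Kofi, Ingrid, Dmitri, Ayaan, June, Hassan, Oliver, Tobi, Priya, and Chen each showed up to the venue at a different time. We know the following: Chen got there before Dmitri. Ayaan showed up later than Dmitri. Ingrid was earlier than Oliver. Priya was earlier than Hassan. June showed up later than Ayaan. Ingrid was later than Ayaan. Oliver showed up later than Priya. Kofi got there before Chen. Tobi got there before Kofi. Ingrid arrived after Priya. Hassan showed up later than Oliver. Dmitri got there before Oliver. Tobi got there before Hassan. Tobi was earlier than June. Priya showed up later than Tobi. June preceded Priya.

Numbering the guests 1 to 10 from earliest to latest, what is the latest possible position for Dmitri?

4

Dmitri must come before Ayaan, Hassan, Ingrid, June, Oliver, and Priya — 6 guests forced after them.
Everything else can be placed before Dmitri in some valid order, so Dmitri can sit as late as position 10 − 6 = 4.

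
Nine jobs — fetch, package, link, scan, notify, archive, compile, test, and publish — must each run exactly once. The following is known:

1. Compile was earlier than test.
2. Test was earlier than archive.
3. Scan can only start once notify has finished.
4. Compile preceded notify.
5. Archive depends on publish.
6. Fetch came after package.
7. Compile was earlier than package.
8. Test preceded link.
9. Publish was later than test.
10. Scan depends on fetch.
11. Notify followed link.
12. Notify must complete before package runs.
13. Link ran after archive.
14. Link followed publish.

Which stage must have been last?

scan

Every other stage has a chain of constraints placing it before scan, so scan is last.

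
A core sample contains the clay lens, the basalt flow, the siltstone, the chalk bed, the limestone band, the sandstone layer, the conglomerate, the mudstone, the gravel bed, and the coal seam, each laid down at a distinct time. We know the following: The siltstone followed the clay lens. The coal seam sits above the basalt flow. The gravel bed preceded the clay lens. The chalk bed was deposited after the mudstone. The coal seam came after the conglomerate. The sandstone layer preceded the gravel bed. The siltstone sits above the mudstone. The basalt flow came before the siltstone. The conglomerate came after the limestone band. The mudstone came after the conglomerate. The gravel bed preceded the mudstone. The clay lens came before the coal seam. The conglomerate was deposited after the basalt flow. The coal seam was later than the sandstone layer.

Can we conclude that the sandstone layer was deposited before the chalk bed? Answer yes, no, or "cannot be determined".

yes

Chain the constraints: the sandstone layer → the gravel bed → the mudstone → the chalk bed. Each link is directly stated, so the sandstone layer comes before the chalk bed.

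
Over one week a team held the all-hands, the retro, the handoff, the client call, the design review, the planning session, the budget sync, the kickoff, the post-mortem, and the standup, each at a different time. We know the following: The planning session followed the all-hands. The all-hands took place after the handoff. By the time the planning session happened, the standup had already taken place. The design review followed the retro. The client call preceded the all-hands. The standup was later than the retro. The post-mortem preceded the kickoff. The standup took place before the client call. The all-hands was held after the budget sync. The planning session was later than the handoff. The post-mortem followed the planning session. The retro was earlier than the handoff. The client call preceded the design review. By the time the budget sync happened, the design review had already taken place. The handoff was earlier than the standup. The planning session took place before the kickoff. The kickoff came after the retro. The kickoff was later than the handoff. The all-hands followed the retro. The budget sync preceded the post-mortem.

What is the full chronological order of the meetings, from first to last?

The constraints fix every adjacent pair, so only one ordering works:
the retro → the handoff → the standup → the client call → the design review → the budget sync → the all-hands → the planning session → the post-mortem → the kickoff.

the retro, the handoff, the standup, the client call, the design review, the budget sync, the all-hands, the planning session, the post-mortem, the kickoff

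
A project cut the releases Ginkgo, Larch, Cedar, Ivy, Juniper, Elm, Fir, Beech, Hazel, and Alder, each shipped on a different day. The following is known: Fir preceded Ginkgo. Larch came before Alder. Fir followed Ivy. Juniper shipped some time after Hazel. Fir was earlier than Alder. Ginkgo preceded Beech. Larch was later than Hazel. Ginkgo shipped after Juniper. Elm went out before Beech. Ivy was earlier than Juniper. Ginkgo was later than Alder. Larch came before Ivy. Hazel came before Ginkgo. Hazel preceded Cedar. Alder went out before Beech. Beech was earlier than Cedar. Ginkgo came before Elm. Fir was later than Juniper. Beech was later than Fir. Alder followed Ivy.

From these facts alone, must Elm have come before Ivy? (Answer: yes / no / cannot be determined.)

no

Tracing the constraints gives Ivy → Alder → Ginkgo → Elm, so Ivy must come before Elm.
That means Elm cannot be before Ivy.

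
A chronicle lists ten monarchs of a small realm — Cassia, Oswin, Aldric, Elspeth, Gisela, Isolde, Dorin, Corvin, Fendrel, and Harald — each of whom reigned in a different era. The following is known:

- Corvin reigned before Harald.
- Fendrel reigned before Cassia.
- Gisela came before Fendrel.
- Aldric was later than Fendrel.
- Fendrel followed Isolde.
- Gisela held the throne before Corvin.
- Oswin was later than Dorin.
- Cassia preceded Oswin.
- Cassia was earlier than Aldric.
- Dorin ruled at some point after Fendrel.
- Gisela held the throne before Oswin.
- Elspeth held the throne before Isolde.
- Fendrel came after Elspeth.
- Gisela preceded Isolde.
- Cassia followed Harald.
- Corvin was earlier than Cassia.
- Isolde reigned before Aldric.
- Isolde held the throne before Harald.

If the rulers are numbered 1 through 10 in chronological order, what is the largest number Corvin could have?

Corvin must come before Aldric, Cassia, Harald, and Oswin — 4 rulers forced after them.
Everything else can be placed before Corvin in some valid order, so Corvin can sit as late as position 10 − 4 = 6.

6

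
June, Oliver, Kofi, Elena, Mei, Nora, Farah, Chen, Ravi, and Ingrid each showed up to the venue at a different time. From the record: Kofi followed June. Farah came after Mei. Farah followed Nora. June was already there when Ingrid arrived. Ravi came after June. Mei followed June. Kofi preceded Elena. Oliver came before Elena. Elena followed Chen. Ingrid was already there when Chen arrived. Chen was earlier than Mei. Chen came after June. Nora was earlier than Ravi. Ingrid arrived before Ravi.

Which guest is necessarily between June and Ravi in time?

Ingrid

Tracing the constraints gives June → Ingrid → Ravi, so Ingrid sits after June and before Ravi.
No other guest is forced both after June and before Ravi.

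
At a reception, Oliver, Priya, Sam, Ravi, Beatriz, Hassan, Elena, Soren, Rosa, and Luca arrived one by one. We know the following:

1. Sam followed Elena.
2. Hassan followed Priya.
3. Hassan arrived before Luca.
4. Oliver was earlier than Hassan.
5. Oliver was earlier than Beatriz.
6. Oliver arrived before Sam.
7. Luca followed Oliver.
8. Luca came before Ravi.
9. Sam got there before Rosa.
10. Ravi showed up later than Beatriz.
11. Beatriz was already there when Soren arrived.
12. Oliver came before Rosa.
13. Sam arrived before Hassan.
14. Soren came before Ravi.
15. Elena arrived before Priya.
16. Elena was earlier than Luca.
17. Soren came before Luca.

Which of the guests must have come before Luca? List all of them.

Beatriz, Elena, Hassan, Oliver, Priya, Sam, Soren

Directly stated before Luca: Elena, Hassan, Oliver, and Soren.
Beatriz reaches Luca via Beatriz → Soren → Luca.
Priya reaches Luca via Priya → Hassan → Luca.
Sam reaches Luca via Sam → Hassan → Luca.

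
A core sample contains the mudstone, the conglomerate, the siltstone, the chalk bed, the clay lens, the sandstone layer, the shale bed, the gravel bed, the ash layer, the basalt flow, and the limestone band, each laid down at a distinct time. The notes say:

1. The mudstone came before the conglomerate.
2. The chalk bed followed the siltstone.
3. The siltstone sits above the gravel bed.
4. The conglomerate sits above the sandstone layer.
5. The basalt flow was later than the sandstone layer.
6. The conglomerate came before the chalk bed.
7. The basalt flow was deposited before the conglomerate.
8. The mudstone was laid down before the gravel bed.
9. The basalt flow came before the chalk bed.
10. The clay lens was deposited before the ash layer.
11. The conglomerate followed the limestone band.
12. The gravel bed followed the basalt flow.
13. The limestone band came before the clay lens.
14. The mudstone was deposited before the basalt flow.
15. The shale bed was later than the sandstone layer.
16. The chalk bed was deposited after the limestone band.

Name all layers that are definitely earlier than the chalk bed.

the basalt flow, the conglomerate, the gravel bed, the limestone band, the mudstone, the sandstone layer, the siltstone

Directly stated before the chalk bed: the basalt flow, the conglomerate, the limestone band, and the siltstone.
The gravel bed reaches the chalk bed via the gravel bed → the siltstone → the chalk bed.
The mudstone reaches the chalk bed via the mudstone → the basalt flow → the chalk bed.
The sandstone layer reaches the chalk bed via the sandstone layer → the conglomerate → the chalk bed.
No chain forces the shale bed (or any of the others) ahead of the chalk bed.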